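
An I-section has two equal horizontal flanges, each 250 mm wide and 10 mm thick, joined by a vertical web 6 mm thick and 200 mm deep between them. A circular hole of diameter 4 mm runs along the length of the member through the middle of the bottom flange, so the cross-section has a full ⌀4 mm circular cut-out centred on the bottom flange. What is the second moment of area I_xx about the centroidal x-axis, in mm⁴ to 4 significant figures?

I_xx ≈ 5.903 × 10⁷ mm⁴

Split into non-overlapping primitives; take the origin at the lower-left of the bounding box.
Bottom flange: 250 × 10, A = 2 500 mm², y = 5 mm, Ī = 20833.3 mm⁴.
Web: 6 × 200, A = 1 200 mm², y = 110 mm, Ī = 4 000 000 mm⁴.
Top flange: 250 × 10, A = 2 500 mm², y = 215 mm, Ī = 20833.3 mm⁴.
Hole (subtracted): ⌀4, A = 12.5664 mm², y = 5 mm, Ī = 12.5664 mm⁴.
Centroid: ȳ = ΣA·y / ΣA = 110.213 mm.
Transfer each piece to the centroidal x-axis using Ī + A·d² with d = y − 110.213:
  bottom flange: d = -105.213 mm → contributes +27 695 403 mm⁴
  web: d = -0.21325 mm → contributes +4 000 055 mm⁴
  top flange: d = 104.787 mm → contributes +27 471 491 mm⁴
  hole: d = -105.213 mm → contributes −139 120 mm⁴
Total I = 59 027 828 mm⁴.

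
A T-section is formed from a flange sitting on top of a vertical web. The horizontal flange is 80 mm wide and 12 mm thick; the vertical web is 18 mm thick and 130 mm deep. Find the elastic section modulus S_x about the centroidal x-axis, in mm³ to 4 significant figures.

S_x ≈ 7.867 × 10⁴ mm³

Split into non-overlapping primitives; take the origin at the lower-left of the bounding box.
Flange: 80 × 12, A = 960 mm², y = 136 mm, Ī = 11 520 mm⁴.
Web: 18 × 130, A = 2 340 mm², y = 65 mm, Ī = 3 295 500 mm⁴.
Centroid: ȳ = ΣA·y / ΣA = 85.6545 mm.
Transfer each piece to the centroidal x-axis using Ī + A·d² with d = y − 85.6545:
  flange: d = 50.3455 mm → contributes +2 444 798 mm⁴
  web: d = -20.6545 mm → contributes +4 293 768 mm⁴
Total I = 6 738 566 mm⁴.
Extreme fibre distance c = 85.6545 mm; S = I/c = 78671.4 mm³.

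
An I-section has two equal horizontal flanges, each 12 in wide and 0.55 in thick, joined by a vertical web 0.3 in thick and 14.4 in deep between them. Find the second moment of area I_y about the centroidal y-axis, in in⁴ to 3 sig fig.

I_y ≈ 158 in⁴

Treat the section as a set of non-overlapping primitives; coordinates are from the bounding-box lower-left.
Bottom flange: 12 × 0.55, A = 6.6 in², x = 6 in, Ī = 79.2 in⁴.
Web: 0.3 × 14.4, A = 4.32 in², x = 6 in, Ī = 0.0324 in⁴.
Top flange: 12 × 0.55, A = 6.6 in², x = 6 in, Ī = 79.2 in⁴.
By symmetry the centroid is at mid-width, x̄ = 6 in.
All pieces are centred on the centroidal y-axis, so I = ΣĪ = 158.43 in⁴.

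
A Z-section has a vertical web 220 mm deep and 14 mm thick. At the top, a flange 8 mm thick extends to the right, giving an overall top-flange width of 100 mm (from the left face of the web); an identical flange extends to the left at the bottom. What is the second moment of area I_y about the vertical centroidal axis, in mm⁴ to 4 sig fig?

I_y ≈ 4.338 × 10⁶ mm⁴

Treat the section as a set of non-overlapping primitives; coordinates are from the bounding-box lower-left.
Web: 14 × 220, A = 3 080 mm², x = 93 mm, Ī = 50306.7 mm⁴.
Top flange (beyond web): 86 × 8, A = 688 mm², x = 143 mm, Ī = 424 037 mm⁴.
Bottom flange (beyond web): 86 × 8, A = 688 mm², x = 43 mm, Ī = 424 037 mm⁴.
Centroid: x̄ = ΣA·x / ΣA = 93 mm.
Transfer each piece to the vertical centroidal axis using Ī + A·d² with d = x − 93:
  web: d = 0 mm → contributes +50306.7 mm⁴
  top flange (beyond web): d = 50 mm → contributes +2 144 037 mm⁴
  bottom flange (beyond web): d = -50 mm → contributes +2 144 037 mm⁴
Total I = 4 338 381 mm⁴.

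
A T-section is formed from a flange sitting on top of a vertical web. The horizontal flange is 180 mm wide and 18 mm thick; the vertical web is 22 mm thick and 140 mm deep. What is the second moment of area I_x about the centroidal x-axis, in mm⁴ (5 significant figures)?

I_x ≈ 1.4973 × 10⁷ mm⁴

Treat the section as a set of non-overlapping primitives; coordinates are from the bounding-box lower-left.
Flange: 180 × 18, A = 3 240 mm², y = 149 mm, Ī = 87 480 mm⁴.
Web: 22 × 140, A = 3 080 mm², y = 70 mm, Ī = 5 030 667 mm⁴.
Centroid: ȳ = ΣA·y / ΣA = 110.5 mm.
Transfer each piece to the centroidal x-axis using Ī + A·d² with d = y − 110.5:
  flange: d = 38.5 mm → contributes +4 889 970 mm⁴
  web: d = -40.5 mm → contributes +10 082 637 mm⁴
Total I = 14 972 607 mm⁴.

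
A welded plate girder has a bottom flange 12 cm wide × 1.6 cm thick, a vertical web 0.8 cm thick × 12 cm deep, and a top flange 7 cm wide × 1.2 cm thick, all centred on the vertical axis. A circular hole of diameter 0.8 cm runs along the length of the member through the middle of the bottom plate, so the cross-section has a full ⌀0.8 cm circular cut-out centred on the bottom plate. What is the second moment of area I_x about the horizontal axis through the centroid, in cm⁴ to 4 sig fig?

I_x ≈ 1211 cm⁴

Break the section into simple shapes (no overlaps), measuring from the bottom-left corner of the bounding box.
Bottom plate: 12 × 1.6, A = 19.2 cm², y = 0.8 cm, Ī = 4.096 cm⁴.
Web plate: 0.8 × 12, A = 9.6 cm², y = 7.6 cm, Ī = 115.2 cm⁴.
Top plate: 7 × 1.2, A = 8.4 cm², y = 14.2 cm, Ī = 1.008 cm⁴.
Hole (subtracted): ⌀0.8, A = 0.502655 cm², y = 0.8 cm, Ī = 0.0201062 cm⁴.
Centroid: ȳ = ΣA·y / ΣA = 5.64613 cm.
Transfer each piece to the horizontal axis through the centroid using Ī + A·d² with d = y − 5.64613:
  bottom plate: d = -4.84613 cm → contributes +455.007 cm⁴
  web plate: d = 1.95387 cm → contributes +151.849 cm⁴
  top plate: d = 8.55387 cm → contributes +615.625 cm⁴
  hole: d = -4.84613 cm → contributes −11.8249 cm⁴
Total I = 1210.66 cm⁴.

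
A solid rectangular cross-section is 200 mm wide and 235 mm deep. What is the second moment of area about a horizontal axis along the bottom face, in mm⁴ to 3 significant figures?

I_base ≈ 8.65 × 10⁸ mm⁴

The section: 200 × 235, A = 47 000 mm², y = 117.5 mm, Ī = 216 297 917 mm⁴.
Transfer it to the bottom edge using Ī + A·d² with d = y − 0:
  the section: d = 117.5 mm → contributes +865 191 667 mm⁴
Total I = 865 191 667 mm⁴.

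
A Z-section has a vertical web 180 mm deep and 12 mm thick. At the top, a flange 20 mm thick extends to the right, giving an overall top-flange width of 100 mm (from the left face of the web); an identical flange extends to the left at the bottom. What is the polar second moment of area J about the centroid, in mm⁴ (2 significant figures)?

J ≈ 4.0 × 10⁷ mm⁴

Split into non-overlapping primitives; take the origin at the lower-left of the bounding box.
Web: 12 × 180, A = 2 160 mm², y = 90 mm, Ī = 5 832 000 mm⁴.
Top flange (beyond web): 88 × 20, A = 1 760 mm², y = 170 mm, Ī = 58 667 mm⁴.
Bottom flange (beyond web): 88 × 20, A = 1 760 mm², y = 10 mm, Ī = 58 667 mm⁴.
Centroid: ȳ = ΣA·y / ΣA = 90 mm.
Transfer each piece to the centroidal x-axis using Ī + A·d² with d = y − 90:
  web: d = 0 mm → contributes +5 832 000 mm⁴
  top flange (beyond web): d = 80 mm → contributes +11 322 667 mm⁴
  bottom flange (beyond web): d = -80 mm → contributes +11 322 667 mm⁴
Total I = 28 477 333 mm⁴.
For the y-axis: x̄ = 94 mm.
Repeating about the centroidal y-axis gives I_y = 11 097 493 mm⁴.
Polar second moment: J = I_x + I_y = 39 574 827 mm⁴.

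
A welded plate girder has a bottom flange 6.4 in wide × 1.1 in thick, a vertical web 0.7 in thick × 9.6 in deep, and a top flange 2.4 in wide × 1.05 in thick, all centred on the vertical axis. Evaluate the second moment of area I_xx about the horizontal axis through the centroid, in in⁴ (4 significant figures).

I_xx ≈ 289.4 in⁴

Break the section into simple shapes (no overlaps), measuring from the bottom-left corner of the bounding box.
Bottom plate: 6.4 × 1.1, A = 7.04 in², y = 0.55 in, Ī = 0.709867 in⁴.
Web plate: 0.7 × 9.6, A = 6.72 in², y = 5.9 in, Ī = 51.6096 in⁴.
Top plate: 2.4 × 1.05, A = 2.52 in², y = 11.225 in, Ī = 0.231525 in⁴.
Centroid: ȳ = ΣA·y / ΣA = 4.41075 in.
Transfer each piece to the horizontal axis through the centroid using Ī + A·d² with d = y − 4.41075:
  bottom plate: d = -3.86075 in → contributes +105.644 in⁴
  web plate: d = 1.48925 in → contributes +66.5137 in⁴
  top plate: d = 6.81425 in → contributes +117.245 in⁴
Total I = 289.403 in⁴.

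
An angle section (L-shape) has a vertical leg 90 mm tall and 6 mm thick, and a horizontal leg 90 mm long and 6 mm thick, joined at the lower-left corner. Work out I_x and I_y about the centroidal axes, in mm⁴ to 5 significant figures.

Treat the section as a set of non-overlapping primitives; coordinates are from the bounding-box lower-left.
Vertical leg: 6 × 90, A = 540 mm², y = 45 mm, Ī = 364 500 mm⁴.
Horizontal leg (remainder): 84 × 6, A = 504 mm², y = 3 mm, Ī = 1 512 mm⁴.
Centroid: ȳ = ΣA·y / ΣA = 24.72414 mm.
Transfer each piece to the centroidal x-axis using Ī + A·d² with d = y − 24.72414:
  vertical leg: d = 20.27586 mm → contributes +586499.7 mm⁴
  horizontal leg (remainder): d = -21.72414 mm → contributes +239368.8 mm⁴
Total I = 825868.6 mm⁴.
For the y-axis: x̄ = 24.72414 mm.
Repeating about the centroidal y-axis gives I_y = 825868.6 mm⁴.

I_x ≈ 8.2587 × 10⁵ mm⁴, I_y ≈ 8.2587 × 10⁵ mm⁴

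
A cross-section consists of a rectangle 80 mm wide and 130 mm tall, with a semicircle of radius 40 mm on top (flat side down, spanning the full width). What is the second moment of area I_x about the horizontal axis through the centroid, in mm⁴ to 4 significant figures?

I_x ≈ 2.853 × 10⁷ mm⁴

Break the section into simple shapes (no overlaps), measuring from the bottom-left corner of the bounding box.
Rectangular body: 80 × 130, A = 10 400 mm², y = 65 mm, Ī = 14 646 667 mm⁴.
Semicircular cap: semicircle r = 40, A = 2513.27 mm², y = 146.977 mm, Ī = 280 978 mm⁴.
Centroid: ȳ = ΣA·y / ΣA = 80.9549 mm.
Transfer each piece to the horizontal axis through the centroid using Ī + A·d² with d = y − 80.9549:
  rectangular body: d = -15.9549 mm → contributes +17 294 065 mm⁴
  semicircular cap: d = 66.0217 mm → contributes +11 235 989 mm⁴
Total I = 28 530 055 mm⁴.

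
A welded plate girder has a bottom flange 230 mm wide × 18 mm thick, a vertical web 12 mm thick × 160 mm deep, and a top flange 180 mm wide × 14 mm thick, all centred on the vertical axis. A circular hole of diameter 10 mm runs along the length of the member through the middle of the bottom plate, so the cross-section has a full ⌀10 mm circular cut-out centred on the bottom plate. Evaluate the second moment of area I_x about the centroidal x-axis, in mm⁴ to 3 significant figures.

I_x ≈ 5.31 × 10⁷ mm⁴

Decompose the section into non-overlapping parts with the origin at the bottom-left of its bounding rectangle.
Bottom plate: 230 × 18, A = 4 140 mm², y = 9 mm, Ī = 111 780 mm⁴.
Web plate: 12 × 160, A = 1 920 mm², y = 98 mm, Ī = 4 096 000 mm⁴.
Top plate: 180 × 14, A = 2 520 mm², y = 185 mm, Ī = 41 160 mm⁴.
Hole (subtracted): ⌀10, A = 78.54 mm², y = 9 mm, Ī = 490.87 mm⁴.
Centroid: ȳ = ΣA·y / ΣA = 81.27 mm.
Transfer each piece to the centroidal x-axis using Ī + A·d² with d = y − 81.27:
  bottom plate: d = -72.27 mm → contributes +21 734 768 mm⁴
  web plate: d = 16.73 mm → contributes +4 633 398 mm⁴
  top plate: d = 103.73 mm → contributes +27 156 173 mm⁴
  hole: d = -72.27 mm → contributes −410 700 mm⁴
Total I = 53 113 639 mm⁴.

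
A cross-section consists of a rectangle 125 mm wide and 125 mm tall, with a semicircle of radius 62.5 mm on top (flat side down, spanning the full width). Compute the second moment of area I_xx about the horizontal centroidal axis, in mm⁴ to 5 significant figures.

I_xx ≈ 5.6938 × 10⁷ mm⁴

Treat the section as a set of non-overlapping primitives; coordinates are from the bounding-box lower-left.
Rectangular body: 125 × 125, A = 15 625 mm², y = 62.5 mm, Ī = 20 345 052 mm⁴.
Semicircular cap: semicircle r = 62.5, A = 6135.923 mm², y = 151.5258 mm, Ī = 1 674 758 mm⁴.
Centroid: ȳ = ΣA·y / ΣA = 87.60259 mm.
Transfer each piece to the horizontal centroidal axis using Ī + A·d² with d = y − 87.60259:
  rectangular body: d = -25.10259 mm → contributes +30 190 993 mm⁴
  semicircular cap: d = 63.92323 mm → contributes +26 747 241 mm⁴
Total I = 56 938 234 mm⁴.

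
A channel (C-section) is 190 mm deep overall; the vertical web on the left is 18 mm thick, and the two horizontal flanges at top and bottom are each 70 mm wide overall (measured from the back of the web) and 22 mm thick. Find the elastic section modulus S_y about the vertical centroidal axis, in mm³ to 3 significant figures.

S_y ≈ 4.87 × 10⁴ mm³

Break the section into simple shapes (no overlaps), measuring from the bottom-left corner of the bounding box.
Web: 18 × 190, A = 3 420 mm², x = 9 mm, Ī = 92 340 mm⁴.
Top flange (beyond web): 52 × 22, A = 1 144 mm², x = 44 mm, Ī = 257 781 mm⁴.
Bottom flange (beyond web): 52 × 22, A = 1 144 mm², x = 44 mm, Ī = 257 781 mm⁴.
Centroid: x̄ = ΣA·x / ΣA = 23.029 mm.
Transfer each piece to the vertical centroidal axis using Ī + A·d² with d = x − 23.029:
  web: d = -14.029 mm → contributes +765 481 mm⁴
  top flange (beyond web): d = 20.971 mm → contributes +760 872 mm⁴
  bottom flange (beyond web): d = 20.971 mm → contributes +760 872 mm⁴
Total I = 2 287 226 mm⁴.
Extreme fibre distance c = 46.971 mm; S = I/c = 48 695 mm³.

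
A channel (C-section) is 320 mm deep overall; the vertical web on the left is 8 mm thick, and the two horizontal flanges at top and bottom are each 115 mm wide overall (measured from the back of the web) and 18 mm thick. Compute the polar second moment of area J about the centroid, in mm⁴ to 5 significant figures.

Decompose the section into non-overlapping parts with the origin at the bottom-left of its bounding rectangle.
Web: 8 × 320, A = 2 560 mm², y = 160 mm, Ī = 21 845 333 mm⁴.
Top flange (beyond web): 107 × 18, A = 1 926 mm², y = 311 mm, Ī = 52 002 mm⁴.
Bottom flange (beyond web): 107 × 18, A = 1 926 mm², y = 9 mm, Ī = 52 002 mm⁴.
By symmetry the centroid is at mid-height, ȳ = 160 mm.
Transfer each piece to the centroidal x-axis using Ī + A·d² with d = y − 160:
  web: d = 0 mm → contributes +21 845 333 mm⁴
  top flange (beyond web): d = 151 mm → contributes +43 966 728 mm⁴
  bottom flange (beyond web): d = -151 mm → contributes +43 966 728 mm⁴
Total I = 109 778 789 mm⁴.
For the y-axis: x̄ = 38.54304 mm.
Repeating about the centroidal y-axis gives I_y = 8 773 518 mm⁴.
Polar second moment: J = I_x + I_y = 118 552 308 mm⁴.

J ≈ 1.1855 × 10⁸ mm⁴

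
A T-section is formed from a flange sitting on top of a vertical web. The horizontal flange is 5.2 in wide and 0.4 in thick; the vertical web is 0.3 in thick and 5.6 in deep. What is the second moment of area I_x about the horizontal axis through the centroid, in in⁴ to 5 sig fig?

Split into non-overlapping primitives; take the origin at the lower-left of the bounding box.
Flange: 5.2 × 0.4, A = 2.08 in², y = 5.8 in, Ī = 0.02773333 in⁴.
Web: 0.3 × 5.6, A = 1.68 in², y = 2.8 in, Ī = 4.3904 in⁴.
Centroid: ȳ = ΣA·y / ΣA = 4.459574 in.
Transfer each piece to the horizontal axis through the centroid using Ī + A·d² with d = y − 4.459574:
  flange: d = 1.340426 in → contributes +3.764954 in⁴
  web: d = -1.659574 in → contributes +9.017435 in⁴
Total I = 12.78239 in⁴.

I_x ≈ 12.782 in⁴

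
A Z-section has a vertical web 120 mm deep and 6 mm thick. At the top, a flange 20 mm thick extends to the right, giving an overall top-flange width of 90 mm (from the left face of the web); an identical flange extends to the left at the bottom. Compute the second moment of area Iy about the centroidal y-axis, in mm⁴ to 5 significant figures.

Decompose the section into non-overlapping parts with the origin at the bottom-left of its bounding rectangle.
Web: 6 × 120, A = 720 mm², x = 87 mm, Ī = 2 160 mm⁴.
Top flange (beyond web): 84 × 20, A = 1 680 mm², x = 132 mm, Ī = 987 840 mm⁴.
Bottom flange (beyond web): 84 × 20, A = 1 680 mm², x = 42 mm, Ī = 987 840 mm⁴.
Centroid: x̄ = ΣA·x / ΣA = 87 mm.
Transfer each piece to the centroidal y-axis using Ī + A·d² with d = x − 87:
  web: d = 0 mm → contributes +2 160 mm⁴
  top flange (beyond web): d = 45 mm → contributes +4 389 840 mm⁴
  bottom flange (beyond web): d = -45 mm → contributes +4 389 840 mm⁴
Total I = 8 781 840 mm⁴.

Iy ≈ 8.7818 × 10⁶ mm⁴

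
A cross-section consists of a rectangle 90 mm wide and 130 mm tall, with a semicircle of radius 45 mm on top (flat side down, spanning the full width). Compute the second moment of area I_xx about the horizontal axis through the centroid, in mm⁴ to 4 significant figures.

Break the section into simple shapes (no overlaps), measuring from the bottom-left corner of the bounding box.
Rectangular body: 90 × 130, A = 11 700 mm², y = 65 mm, Ī = 16 477 500 mm⁴.
Semicircular cap: semicircle r = 45, A = 3180.86 mm², y = 149.099 mm, Ī = 450 072 mm⁴.
Centroid: ȳ = ΣA·y / ΣA = 82.9765 mm.
Transfer each piece to the horizontal axis through the centroid using Ī + A·d² with d = y − 82.9765:
  rectangular body: d = -17.9765 mm → contributes +20 258 415 mm⁴
  semicircular cap: d = 66.1221 mm → contributes +14 357 214 mm⁴
Total I = 34 615 629 mm⁴.

I_xx ≈ 3.462 × 10⁷ mm⁴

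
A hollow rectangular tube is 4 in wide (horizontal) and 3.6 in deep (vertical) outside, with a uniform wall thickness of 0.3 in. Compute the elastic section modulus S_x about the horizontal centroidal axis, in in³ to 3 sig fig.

Decompose the section into non-overlapping parts with the origin at the bottom-left of its bounding rectangle.
Outer rectangle: 4 × 3.6, A = 14.4 in², y = 1.8 in, Ī = 15.552 in⁴.
Inner void (subtracted): 3.4 × 3, A = 10.2 in², y = 1.8 in, Ī = 7.65 in⁴.
By symmetry the centroid is at mid-height, ȳ = 1.8 in.
All pieces are centred on the horizontal centroidal axis, so I = ΣĪ (holes subtracted) = 7.902 in⁴.
Extreme fibre distance c = 1.8 in; S = I/c = 4.39 in³.

S_x ≈ 4.39 in³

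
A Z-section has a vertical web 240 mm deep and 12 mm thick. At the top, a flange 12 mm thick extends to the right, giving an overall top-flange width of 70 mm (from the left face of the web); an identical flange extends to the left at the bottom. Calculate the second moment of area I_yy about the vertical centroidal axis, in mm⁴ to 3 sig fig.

I_yy ≈ 2.13 × 10⁶ mm⁴

Decompose the section into non-overlapping parts with the origin at the bottom-left of its bounding rectangle.
Web: 12 × 240, A = 2 880 mm², x = 64 mm, Ī = 34 560 mm⁴.
Top flange (beyond web): 58 × 12, A = 696 mm², x = 99 mm, Ī = 195 112 mm⁴.
Bottom flange (beyond web): 58 × 12, A = 696 mm², x = 29 mm, Ī = 195 112 mm⁴.
Centroid: x̄ = ΣA·x / ΣA = 64 mm.
Transfer each piece to the vertical centroidal axis using Ī + A·d² with d = x − 64:
  web: d = 0 mm → contributes +34 560 mm⁴
  top flange (beyond web): d = 35 mm → contributes +1 047 712 mm⁴
  bottom flange (beyond web): d = -35 mm → contributes +1 047 712 mm⁴
Total I = 2 129 984 mm⁴.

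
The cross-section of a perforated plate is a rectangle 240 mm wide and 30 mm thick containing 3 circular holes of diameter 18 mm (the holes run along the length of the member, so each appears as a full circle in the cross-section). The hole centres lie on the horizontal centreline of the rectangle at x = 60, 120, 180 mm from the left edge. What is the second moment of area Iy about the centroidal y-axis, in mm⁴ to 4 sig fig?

Iy ≈ 3.271 × 10⁷ mm⁴

Treat the section as a set of non-overlapping primitives; coordinates are from the bounding-box lower-left.
Plate: 240 × 30, A = 7 200 mm², x = 120 mm, Ī = 34 560 000 mm⁴.
Hole 1 (subtracted): ⌀18, A = 254.469 mm², x = 60 mm, Ī = 5 153 mm⁴.
Hole 2 (subtracted): ⌀18, A = 254.469 mm², x = 120 mm, Ī = 5 153 mm⁴.
Hole 3 (subtracted): ⌀18, A = 254.469 mm², x = 180 mm, Ī = 5 153 mm⁴.
By symmetry the centroid is at mid-width, x̄ = 120 mm.
Transfer each piece to the centroidal y-axis using Ī + A·d² with d = x − 120:
  plate: d = 0 mm → contributes +34 560 000 mm⁴
  hole 1: d = -60 mm → contributes −921 241 mm⁴
  hole 2: d = 0 mm → contributes −5 153 mm⁴
  hole 3: d = 60 mm → contributes −921 241 mm⁴
Total I = 32 712 364 mm⁴.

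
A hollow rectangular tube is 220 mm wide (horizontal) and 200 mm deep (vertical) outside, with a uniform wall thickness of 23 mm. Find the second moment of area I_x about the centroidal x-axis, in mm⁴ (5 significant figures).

Break the section into simple shapes (no overlaps), measuring from the bottom-left corner of the bounding box.
Outer rectangle: 220 × 200, A = 44 000 mm², y = 100 mm, Ī = 146 666 667 mm⁴.
Inner void (subtracted): 174 × 154, A = 26 796 mm², y = 100 mm, Ī = 52 957 828 mm⁴.
By symmetry the centroid is at mid-height, ȳ = 100 mm.
All pieces are centred on the centroidal x-axis, so I = ΣĪ (holes subtracted) = 93 708 839 mm⁴.

I_x ≈ 9.3709 × 10⁷ mm⁴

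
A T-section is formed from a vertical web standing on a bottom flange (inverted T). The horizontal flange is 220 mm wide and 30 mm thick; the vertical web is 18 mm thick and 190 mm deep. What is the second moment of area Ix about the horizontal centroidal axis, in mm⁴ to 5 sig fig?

Decompose the section into non-overlapping parts with the origin at the bottom-left of its bounding rectangle.
Flange: 220 × 30, A = 6 600 mm², y = 15 mm, Ī = 495 000 mm⁴.
Web: 18 × 190, A = 3 420 mm², y = 125 mm, Ī = 10 288 500 mm⁴.
Centroid: ȳ = ΣA·y / ΣA = 52.54491 mm.
Transfer each piece to the horizontal centroidal axis using Ī + A·d² with d = y − 52.54491:
  flange: d = -37.54491 mm → contributes +9 798 494 mm⁴
  web: d = 72.45509 mm → contributes +28 242 611 mm⁴
Total I = 38 041 105 mm⁴.

Ix ≈ 3.8041 × 10⁷ mm⁴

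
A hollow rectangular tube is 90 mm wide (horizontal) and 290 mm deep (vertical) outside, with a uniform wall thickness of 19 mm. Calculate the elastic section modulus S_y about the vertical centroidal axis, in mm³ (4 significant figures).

S_y ≈ 3.259 × 10⁵ mm³

Split into non-overlapping primitives; take the origin at the lower-left of the bounding box.
Outer rectangle: 90 × 290, A = 26 100 mm², x = 45 mm, Ī = 17 617 500 mm⁴.
Inner void (subtracted): 52 × 252, A = 13 104 mm², x = 45 mm, Ī = 2 952 768 mm⁴.
By symmetry the centroid is at mid-width, x̄ = 45 mm.
All pieces are centred on the vertical centroidal axis, so I = ΣĪ (holes subtracted) = 14 664 732 mm⁴.
Extreme fibre distance c = 45 mm; S = I/c = 325 883 mm³.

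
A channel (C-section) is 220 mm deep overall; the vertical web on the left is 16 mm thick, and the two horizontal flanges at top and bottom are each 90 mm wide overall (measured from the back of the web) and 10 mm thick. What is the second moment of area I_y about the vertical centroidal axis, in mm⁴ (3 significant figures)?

I_y ≈ 2.86 × 10⁶ mm⁴

Break the section into simple shapes (no overlaps), measuring from the bottom-left corner of the bounding box.
Web: 16 × 220, A = 3 520 mm², x = 8 mm, Ī = 75 093 mm⁴.
Top flange (beyond web): 74 × 10, A = 740 mm², x = 53 mm, Ī = 337 687 mm⁴.
Bottom flange (beyond web): 74 × 10, A = 740 mm², x = 53 mm, Ī = 337 687 mm⁴.
Centroid: x̄ = ΣA·x / ΣA = 21.32 mm.
Transfer each piece to the vertical centroidal axis using Ī + A·d² with d = x − 21.32:
  web: d = -13.32 mm → contributes +699 620 mm⁴
  top flange (beyond web): d = 31.68 mm → contributes +1 080 367 mm⁴
  bottom flange (beyond web): d = 31.68 mm → contributes +1 080 367 mm⁴
Total I = 2 860 355 mm⁴.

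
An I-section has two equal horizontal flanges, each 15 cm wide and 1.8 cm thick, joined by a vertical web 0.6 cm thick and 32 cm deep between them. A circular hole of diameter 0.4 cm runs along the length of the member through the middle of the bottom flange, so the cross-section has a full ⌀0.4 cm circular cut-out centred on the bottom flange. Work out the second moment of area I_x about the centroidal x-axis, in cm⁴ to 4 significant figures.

Split into non-overlapping primitives; take the origin at the lower-left of the bounding box.
Bottom flange: 15 × 1.8, A = 27 cm², y = 0.9 cm, Ī = 7.29 cm⁴.
Web: 0.6 × 32, A = 19.2 cm², y = 17.8 cm, Ī = 1638.4 cm⁴.
Top flange: 15 × 1.8, A = 27 cm², y = 34.7 cm, Ī = 7.29 cm⁴.
Hole (subtracted): ⌀0.4, A = 0.125664 cm², y = 0.9 cm, Ī = 0.00125664 cm⁴.
Centroid: ȳ = ΣA·y / ΣA = 17.8291 cm.
Transfer each piece to the centroidal x-axis using Ī + A·d² with d = y − 17.8291:
  bottom flange: d = -16.9291 cm → contributes +7745.31 cm⁴
  web: d = -0.0290624 cm → contributes +1638.42 cm⁴
  top flange: d = 16.8709 cm → contributes +7692.26 cm⁴
  hole: d = -16.9291 cm → contributes −36.0156 cm⁴
Total I = 17 040 cm⁴.

I_x ≈ 1.704 × 10⁴ cm⁴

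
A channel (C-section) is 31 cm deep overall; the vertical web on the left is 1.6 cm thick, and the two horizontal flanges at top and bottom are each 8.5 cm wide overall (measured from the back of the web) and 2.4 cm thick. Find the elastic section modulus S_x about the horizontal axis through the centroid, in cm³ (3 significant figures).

S_x ≈ 694 cm³

Split into non-overlapping primitives; take the origin at the lower-left of the bounding box.
Web: 1.6 × 31, A = 49.6 cm², y = 15.5 cm, Ī = 3972.1 cm⁴.
Top flange (beyond web): 6.9 × 2.4, A = 16.56 cm², y = 29.8 cm, Ī = 7.9488 cm⁴.
Bottom flange (beyond web): 6.9 × 2.4, A = 16.56 cm², y = 1.2 cm, Ī = 7.9488 cm⁴.
By symmetry the centroid is at mid-height, ȳ = 15.5 cm.
Transfer each piece to the horizontal axis through the centroid using Ī + A·d² with d = y − 15.5:
  web: d = 0 cm → contributes +3972.1 cm⁴
  top flange (beyond web): d = 14.3 cm → contributes +3394.3 cm⁴
  bottom flange (beyond web): d = -14.3 cm → contributes +3394.3 cm⁴
Total I = 10 761 cm⁴.
Extreme fibre distance c = 15.5 cm; S = I/c = 694.24 cm³.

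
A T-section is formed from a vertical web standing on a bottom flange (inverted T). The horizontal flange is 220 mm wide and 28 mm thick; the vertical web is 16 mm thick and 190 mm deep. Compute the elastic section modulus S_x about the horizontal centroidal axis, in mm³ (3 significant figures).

S_x ≈ 2.01 × 10⁵ mm³

Split into non-overlapping primitives; take the origin at the lower-left of the bounding box.
Flange: 220 × 28, A = 6 160 mm², y = 14 mm, Ī = 402 453 mm⁴.
Web: 16 × 190, A = 3 040 mm², y = 123 mm, Ī = 9 145 333 mm⁴.
Centroid: ȳ = ΣA·y / ΣA = 50.017 mm.
Transfer each piece to the horizontal centroidal axis using Ī + A·d² with d = y − 50.017:
  flange: d = -36.017 mm → contributes +8 393 529 mm⁴
  web: d = 72.983 mm → contributes +25 337 775 mm⁴
Total I = 33 731 304 mm⁴.
Extreme fibre distance c = 167.98 mm; S = I/c = 200 802 mm³.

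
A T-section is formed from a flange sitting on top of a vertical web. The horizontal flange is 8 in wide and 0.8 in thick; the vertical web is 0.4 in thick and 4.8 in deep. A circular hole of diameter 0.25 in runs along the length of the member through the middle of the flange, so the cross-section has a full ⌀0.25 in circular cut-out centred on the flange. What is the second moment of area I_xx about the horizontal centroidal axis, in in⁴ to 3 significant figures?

Decompose the section into non-overlapping parts with the origin at the bottom-left of its bounding rectangle.
Flange: 8 × 0.8, A = 6.4 in², y = 5.2 in, Ī = 0.34133 in⁴.
Web: 0.4 × 4.8, A = 1.92 in², y = 2.4 in, Ī = 3.6864 in⁴.
Hole (subtracted): ⌀0.25, A = 0.049087 in², y = 5.2 in, Ī = 0.00019175 in⁴.
Centroid: ȳ = ΣA·y / ΣA = 4.55 in.
Transfer each piece to the horizontal centroidal axis using Ī + A·d² with d = y − 4.55:
  flange: d = 0.64999 in → contributes +3.0452 in⁴
  web: d = -2.15 in → contributes +12.562 in⁴
  hole: d = 0.64999 in → contributes −0.02093 in⁴
Total I = 15.586 in⁴.

I_xx ≈ 15.6 in⁴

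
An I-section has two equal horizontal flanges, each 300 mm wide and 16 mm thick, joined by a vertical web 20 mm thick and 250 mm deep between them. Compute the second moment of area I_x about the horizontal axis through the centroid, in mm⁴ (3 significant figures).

Treat the section as a set of non-overlapping primitives; coordinates are from the bounding-box lower-left.
Bottom flange: 300 × 16, A = 4 800 mm², y = 8 mm, Ī = 102 400 mm⁴.
Web: 20 × 250, A = 5 000 mm², y = 141 mm, Ī = 26 041 667 mm⁴.
Top flange: 300 × 16, A = 4 800 mm², y = 274 mm, Ī = 102 400 mm⁴.
By symmetry the centroid is at mid-height, ȳ = 141 mm.
Transfer each piece to the horizontal axis through the centroid using Ī + A·d² with d = y − 141:
  bottom flange: d = -133 mm → contributes +85 009 600 mm⁴
  web: d = 0 mm → contributes +26 041 667 mm⁴
  top flange: d = 133 mm → contributes +85 009 600 mm⁴
Total I = 196 060 867 mm⁴.

I_x ≈ 1.96 × 10⁸ mm⁴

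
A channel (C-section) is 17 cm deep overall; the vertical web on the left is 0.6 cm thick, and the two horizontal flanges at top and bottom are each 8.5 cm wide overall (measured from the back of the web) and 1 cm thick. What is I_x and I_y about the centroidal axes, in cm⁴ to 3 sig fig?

I_x ≈ 1260 cm⁴, I_y ≈ 194 cm⁴

Treat the section as a set of non-overlapping primitives; coordinates are from the bounding-box lower-left.
Web: 0.6 × 17, A = 10.2 cm², y = 8.5 cm, Ī = 245.65 cm⁴.
Top flange (beyond web): 7.9 × 1, A = 7.9 cm², y = 16.5 cm, Ī = 0.65833 cm⁴.
Bottom flange (beyond web): 7.9 × 1, A = 7.9 cm², y = 0.5 cm, Ī = 0.65833 cm⁴.
By symmetry the centroid is at mid-height, ȳ = 8.5 cm.
Transfer each piece to the centroidal x-axis using Ī + A·d² with d = y − 8.5:
  web: d = 0 cm → contributes +245.65 cm⁴
  top flange (beyond web): d = 8 cm → contributes +506.26 cm⁴
  bottom flange (beyond web): d = -8 cm → contributes +506.26 cm⁴
Total I = 1258.2 cm⁴.
For the y-axis: x̄ = 2.8827 cm.
Repeating about the centroidal y-axis gives I_y = 194.44 cm⁴.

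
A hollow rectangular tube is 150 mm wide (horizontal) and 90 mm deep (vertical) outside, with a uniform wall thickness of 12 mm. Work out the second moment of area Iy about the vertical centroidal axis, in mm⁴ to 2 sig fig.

Iy ≈ 1.4 × 10⁷ mm⁴

Break the section into simple shapes (no overlaps), measuring from the bottom-left corner of the bounding box.
Outer rectangle: 150 × 90, A = 13 500 mm², x = 75 mm, Ī = 25 312 500 mm⁴.
Inner void (subtracted): 126 × 66, A = 8 316 mm², x = 75 mm, Ī = 11 002 068 mm⁴.
By symmetry the centroid is at mid-width, x̄ = 75 mm.
All pieces are centred on the vertical centroidal axis, so I = ΣĪ (holes subtracted) = 14 310 432 mm⁴.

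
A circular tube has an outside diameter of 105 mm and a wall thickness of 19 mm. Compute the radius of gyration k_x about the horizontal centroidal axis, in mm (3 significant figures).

k_x ≈ 31.1 mm

Split into non-overlapping primitives; take the origin at the lower-left of the bounding box.
Outer circle: ⌀105, A = 8 659 mm², y = 52.5 mm, Ī = 5 966 602 mm⁴.
Bore (subtracted): ⌀67, A = 3525.7 mm², y = 52.5 mm, Ī = 989 166 mm⁴.
By symmetry the centroid is at mid-height, ȳ = 52.5 mm.
All pieces are centred on the horizontal centroidal axis, so I = ΣĪ (holes subtracted) = 4 977 437 mm⁴.
Radius of gyration: k = √(I/A) = √(4 977 437 / 5133.4) = 31.139 mm.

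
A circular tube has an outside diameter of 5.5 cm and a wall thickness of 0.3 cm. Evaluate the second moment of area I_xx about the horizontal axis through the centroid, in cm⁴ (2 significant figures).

Treat the section as a set of non-overlapping primitives; coordinates are from the bounding-box lower-left.
Outer circle: ⌀5.5, A = 23.76 cm², y = 2.75 cm, Ī = 44.92 cm⁴.
Bore (subtracted): ⌀4.9, A = 18.86 cm², y = 2.75 cm, Ī = 28.3 cm⁴.
By symmetry the centroid is at mid-height, ȳ = 2.75 cm.
All pieces are centred on the horizontal axis through the centroid, so I = ΣĪ (holes subtracted) = 16.62 cm⁴.

I_xx ≈ 17 cm⁴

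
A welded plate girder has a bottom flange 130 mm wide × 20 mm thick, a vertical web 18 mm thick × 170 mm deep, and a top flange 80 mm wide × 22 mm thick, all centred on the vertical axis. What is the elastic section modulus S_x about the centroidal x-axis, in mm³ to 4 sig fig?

S_x ≈ 3.948 × 10⁵ mm³

Decompose the section into non-overlapping parts with the origin at the bottom-left of its bounding rectangle.
Bottom plate: 130 × 20, A = 2 600 mm², y = 10 mm, Ī = 86666.7 mm⁴.
Web plate: 18 × 170, A = 3 060 mm², y = 105 mm, Ī = 7 369 500 mm⁴.
Top plate: 80 × 22, A = 1 760 mm², y = 201 mm, Ī = 70986.7 mm⁴.
Centroid: ȳ = ΣA·y / ΣA = 94.4825 mm.
Transfer each piece to the centroidal x-axis using Ī + A·d² with d = y − 94.4825:
  bottom plate: d = -84.4825 mm → contributes +18 643 619 mm⁴
  web plate: d = 10.5175 mm → contributes +7 707 992 mm⁴
  top plate: d = 106.518 mm → contributes +20 039 915 mm⁴
Total I = 46 391 526 mm⁴.
Extreme fibre distance c = 117.518 mm; S = I/c = 394 763 mm³.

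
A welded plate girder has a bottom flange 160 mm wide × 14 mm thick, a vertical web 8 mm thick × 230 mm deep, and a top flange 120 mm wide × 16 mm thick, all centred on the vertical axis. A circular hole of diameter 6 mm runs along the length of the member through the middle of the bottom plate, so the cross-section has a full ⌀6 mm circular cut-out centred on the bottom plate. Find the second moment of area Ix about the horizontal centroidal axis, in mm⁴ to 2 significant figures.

Break the section into simple shapes (no overlaps), measuring from the bottom-left corner of the bounding box.
Bottom plate: 160 × 14, A = 2 240 mm², y = 7 mm, Ī = 36 587 mm⁴.
Web plate: 8 × 230, A = 1 840 mm², y = 129 mm, Ī = 8 111 333 mm⁴.
Top plate: 120 × 16, A = 1 920 mm², y = 252 mm, Ī = 40 960 mm⁴.
Hole (subtracted): ⌀6, A = 28.27 mm², y = 7 mm, Ī = 63.62 mm⁴.
Centroid: ȳ = ΣA·y / ΣA = 123.4 mm.
Transfer each piece to the horizontal centroidal axis using Ī + A·d² with d = y − 123.4:
  bottom plate: d = -116.4 mm → contributes +30 366 275 mm⁴
  web plate: d = 5.638 mm → contributes +8 169 828 mm⁴
  top plate: d = 128.6 mm → contributes +31 812 772 mm⁴
  hole: d = -116.4 mm → contributes −382 899 mm⁴
Total I = 69 965 976 mm⁴.

Ix ≈ 7.0 × 10⁷ mm⁴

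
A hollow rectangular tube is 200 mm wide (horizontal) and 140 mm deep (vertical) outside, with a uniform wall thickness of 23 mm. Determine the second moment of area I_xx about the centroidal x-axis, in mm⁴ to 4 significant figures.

Break the section into simple shapes (no overlaps), measuring from the bottom-left corner of the bounding box.
Outer rectangle: 200 × 140, A = 28 000 mm², y = 70 mm, Ī = 45 733 333 mm⁴.
Inner void (subtracted): 154 × 94, A = 14 476 mm², y = 70 mm, Ī = 10 659 161 mm⁴.
By symmetry the centroid is at mid-height, ȳ = 70 mm.
All pieces are centred on the centroidal x-axis, so I = ΣĪ (holes subtracted) = 35 074 172 mm⁴.

I_xx ≈ 3.507 × 10⁷ mm⁴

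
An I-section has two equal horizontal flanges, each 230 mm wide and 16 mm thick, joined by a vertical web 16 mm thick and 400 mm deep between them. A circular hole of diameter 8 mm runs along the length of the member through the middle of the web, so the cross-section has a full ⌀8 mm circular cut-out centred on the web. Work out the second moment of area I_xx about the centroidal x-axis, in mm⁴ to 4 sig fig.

Decompose the section into non-overlapping parts with the origin at the bottom-left of its bounding rectangle.
Bottom flange: 230 × 16, A = 3 680 mm², y = 8 mm, Ī = 78506.7 mm⁴.
Web: 16 × 400, A = 6 400 mm², y = 216 mm, Ī = 85 333 333 mm⁴.
Top flange: 230 × 16, A = 3 680 mm², y = 424 mm, Ī = 78506.7 mm⁴.
Hole (subtracted): ⌀8, A = 50.2655 mm², y = 216 mm, Ī = 201.062 mm⁴.
By symmetry the centroid is at mid-height, ȳ = 216 mm.
Transfer each piece to the centroidal x-axis using Ī + A·d² with d = y − 216:
  bottom flange: d = -208 mm → contributes +159 290 027 mm⁴
  web: d = 0 mm → contributes +85 333 333 mm⁴
  top flange: d = 208 mm → contributes +159 290 027 mm⁴
  hole: d = 0 mm → contributes −201.062 mm⁴
Total I = 403 913 186 mm⁴.

I_xx ≈ 4.039 × 10⁸ mm⁴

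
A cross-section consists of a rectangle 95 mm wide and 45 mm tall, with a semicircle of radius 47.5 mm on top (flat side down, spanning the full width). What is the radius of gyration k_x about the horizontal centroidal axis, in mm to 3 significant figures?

Treat the section as a set of non-overlapping primitives; coordinates are from the bounding-box lower-left.
Rectangular body: 95 × 45, A = 4 275 mm², y = 22.5 mm, Ī = 721 406 mm⁴.
Semicircular cap: semicircle r = 47.5, A = 3544.1 mm², y = 65.16 mm, Ī = 558 736 mm⁴.
Centroid: ȳ = ΣA·y / ΣA = 41.836 mm.
Transfer each piece to the horizontal centroidal axis using Ī + A·d² with d = y − 41.836:
  rectangular body: d = -19.336 mm → contributes +2 319 749 mm⁴
  semicircular cap: d = 23.324 mm → contributes +2 486 700 mm⁴
Total I = 4 806 448 mm⁴.
Radius of gyration: k = √(I/A) = √(4 806 448 / 7819.1) = 24.793 mm.

k_x ≈ 24.8 mm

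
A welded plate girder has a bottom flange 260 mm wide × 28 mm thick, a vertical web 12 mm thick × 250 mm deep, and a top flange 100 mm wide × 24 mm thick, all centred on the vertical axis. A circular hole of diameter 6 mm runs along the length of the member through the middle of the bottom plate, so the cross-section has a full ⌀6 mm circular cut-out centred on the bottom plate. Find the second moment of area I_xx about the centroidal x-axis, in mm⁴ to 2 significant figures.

I_xx ≈ 1.6 × 10⁸ mm⁴

Treat the section as a set of non-overlapping primitives; coordinates are from the bounding-box lower-left.
Bottom plate: 260 × 28, A = 7 280 mm², y = 14 mm, Ī = 475 627 mm⁴.
Web plate: 12 × 250, A = 3 000 mm², y = 153 mm, Ī = 15 625 000 mm⁴.
Top plate: 100 × 24, A = 2 400 mm², y = 290 mm, Ī = 115 200 mm⁴.
Hole (subtracted): ⌀6, A = 28.27 mm², y = 14 mm, Ī = 63.62 mm⁴.
Centroid: ȳ = ΣA·y / ΣA = 99.32 mm.
Transfer each piece to the centroidal x-axis using Ī + A·d² with d = y − 99.32:
  bottom plate: d = -85.32 mm → contributes +53 465 963 mm⁴
  web plate: d = 53.68 mm → contributes +24 270 779 mm⁴
  top plate: d = 190.7 mm → contributes +87 379 742 mm⁴
  hole: d = -85.32 mm → contributes −205 869 mm⁴
Total I = 164 910 614 mm⁴.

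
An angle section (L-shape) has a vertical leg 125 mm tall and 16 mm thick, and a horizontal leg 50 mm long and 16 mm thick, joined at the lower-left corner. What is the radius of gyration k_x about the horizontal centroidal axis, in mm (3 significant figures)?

k_x ≈ 39.1 mm

Treat the section as a set of non-overlapping primitives; coordinates are from the bounding-box lower-left.
Vertical leg: 16 × 125, A = 2 000 mm², y = 62.5 mm, Ī = 2 604 167 mm⁴.
Horizontal leg (remainder): 34 × 16, A = 544 mm², y = 8 mm, Ī = 11 605 mm⁴.
Centroid: ȳ = ΣA·y / ΣA = 50.846 mm.
Transfer each piece to the horizontal centroidal axis using Ī + A·d² with d = y − 50.846:
  vertical leg: d = 11.654 mm → contributes +2 875 802 mm⁴
  horizontal leg (remainder): d = -42.846 mm → contributes +1 010 265 mm⁴
Total I = 3 886 068 mm⁴.
Radius of gyration: k = √(I/A) = √(3 886 068 / 2 544) = 39.084 mm.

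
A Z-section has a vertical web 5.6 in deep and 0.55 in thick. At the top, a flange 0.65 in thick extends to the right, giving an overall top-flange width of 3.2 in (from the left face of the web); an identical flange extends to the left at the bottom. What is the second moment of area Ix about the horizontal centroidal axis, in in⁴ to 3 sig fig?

Ix ≈ 29.3 in⁴

Split into non-overlapping primitives; take the origin at the lower-left of the bounding box.
Web: 0.55 × 5.6, A = 3.08 in², y = 2.8 in, Ī = 8.0491 in⁴.
Top flange (beyond web): 2.65 × 0.65, A = 1.7225 in², y = 5.275 in, Ī = 0.060646 in⁴.
Bottom flange (beyond web): 2.65 × 0.65, A = 1.7225 in², y = 0.325 in, Ī = 0.060646 in⁴.
Centroid: ȳ = ΣA·y / ΣA = 2.8 in.
Transfer each piece to the horizontal centroidal axis using Ī + A·d² with d = y − 2.8:
  web: d = 0 in → contributes +8.0491 in⁴
  top flange (beyond web): d = 2.475 in → contributes +10.612 in⁴
  bottom flange (beyond web): d = -2.475 in → contributes +10.612 in⁴
Total I = 29.273 in⁴.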